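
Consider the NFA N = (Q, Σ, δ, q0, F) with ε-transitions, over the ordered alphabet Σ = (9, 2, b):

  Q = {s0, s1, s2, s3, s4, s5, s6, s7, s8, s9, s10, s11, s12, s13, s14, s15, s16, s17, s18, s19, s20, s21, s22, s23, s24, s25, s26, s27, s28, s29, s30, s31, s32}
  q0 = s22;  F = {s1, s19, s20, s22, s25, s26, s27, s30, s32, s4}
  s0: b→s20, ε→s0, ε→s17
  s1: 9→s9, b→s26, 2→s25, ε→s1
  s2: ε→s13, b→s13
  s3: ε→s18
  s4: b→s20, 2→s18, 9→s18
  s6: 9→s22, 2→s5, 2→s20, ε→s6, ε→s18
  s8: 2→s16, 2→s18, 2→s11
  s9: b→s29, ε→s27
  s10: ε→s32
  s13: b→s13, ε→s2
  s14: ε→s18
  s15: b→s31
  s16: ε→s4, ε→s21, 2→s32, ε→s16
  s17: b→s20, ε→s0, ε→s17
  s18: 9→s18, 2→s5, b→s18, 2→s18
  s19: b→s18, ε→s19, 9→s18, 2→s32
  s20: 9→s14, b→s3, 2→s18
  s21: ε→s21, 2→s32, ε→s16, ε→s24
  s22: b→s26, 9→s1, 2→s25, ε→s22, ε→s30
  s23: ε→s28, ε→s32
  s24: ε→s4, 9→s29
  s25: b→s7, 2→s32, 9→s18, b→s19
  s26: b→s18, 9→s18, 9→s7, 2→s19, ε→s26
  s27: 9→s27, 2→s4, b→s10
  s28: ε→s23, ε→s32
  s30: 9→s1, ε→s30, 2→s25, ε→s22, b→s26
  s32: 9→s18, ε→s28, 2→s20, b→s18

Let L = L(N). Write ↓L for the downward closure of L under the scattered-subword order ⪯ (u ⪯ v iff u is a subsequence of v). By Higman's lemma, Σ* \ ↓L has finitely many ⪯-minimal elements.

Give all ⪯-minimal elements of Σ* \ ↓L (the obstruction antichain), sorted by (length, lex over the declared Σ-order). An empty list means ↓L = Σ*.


Antichain: [29, b9, bb, 22b, 9922, 2222].

|Q|=33, |F|=10, |δ|=82 (31 ε).
min D↑ (10 st, q0=0, F={5}): 0:9→1,2→2,b→3 1:9→4,2→2,b→3 2:9→5,2→6,b→7 3:9→5,2→7,b→5 4:9→4,2→8,b→6 5:9→5,2→5,b→5 6:9→5,2→9,b→5 7:9→5,2→6,b→5 8:9→5,2→5,b→9 9:9→5,2→5,b→5.
'29': N↓-sim [20, 12, 3] end={s14,s18,s5} rej; 2/2 del acc.
'b9': |S_i|=[20, 13, 4] end={s14,s18,s5,s7} — reject; 2/2 del acc.
'bb': run [20, 13, 3] end={s18,s3,s5} rej; 2/2 deletions ∈↓L.
'22b': N↓-sim [20, 12, 8, 3] end={s18,s3,s5} ∉↓L; 3/3 del acc.
'9922': run [20, 18, 14, 6, 2] end={s18,s5} ∉↓L; 4/4 single-dels accept.
'2222': |S_i|=[20, 12, 8, 5, 2] end={s18,s5} rej; 4/4 del acc.
6 words, ⪯-incomp.


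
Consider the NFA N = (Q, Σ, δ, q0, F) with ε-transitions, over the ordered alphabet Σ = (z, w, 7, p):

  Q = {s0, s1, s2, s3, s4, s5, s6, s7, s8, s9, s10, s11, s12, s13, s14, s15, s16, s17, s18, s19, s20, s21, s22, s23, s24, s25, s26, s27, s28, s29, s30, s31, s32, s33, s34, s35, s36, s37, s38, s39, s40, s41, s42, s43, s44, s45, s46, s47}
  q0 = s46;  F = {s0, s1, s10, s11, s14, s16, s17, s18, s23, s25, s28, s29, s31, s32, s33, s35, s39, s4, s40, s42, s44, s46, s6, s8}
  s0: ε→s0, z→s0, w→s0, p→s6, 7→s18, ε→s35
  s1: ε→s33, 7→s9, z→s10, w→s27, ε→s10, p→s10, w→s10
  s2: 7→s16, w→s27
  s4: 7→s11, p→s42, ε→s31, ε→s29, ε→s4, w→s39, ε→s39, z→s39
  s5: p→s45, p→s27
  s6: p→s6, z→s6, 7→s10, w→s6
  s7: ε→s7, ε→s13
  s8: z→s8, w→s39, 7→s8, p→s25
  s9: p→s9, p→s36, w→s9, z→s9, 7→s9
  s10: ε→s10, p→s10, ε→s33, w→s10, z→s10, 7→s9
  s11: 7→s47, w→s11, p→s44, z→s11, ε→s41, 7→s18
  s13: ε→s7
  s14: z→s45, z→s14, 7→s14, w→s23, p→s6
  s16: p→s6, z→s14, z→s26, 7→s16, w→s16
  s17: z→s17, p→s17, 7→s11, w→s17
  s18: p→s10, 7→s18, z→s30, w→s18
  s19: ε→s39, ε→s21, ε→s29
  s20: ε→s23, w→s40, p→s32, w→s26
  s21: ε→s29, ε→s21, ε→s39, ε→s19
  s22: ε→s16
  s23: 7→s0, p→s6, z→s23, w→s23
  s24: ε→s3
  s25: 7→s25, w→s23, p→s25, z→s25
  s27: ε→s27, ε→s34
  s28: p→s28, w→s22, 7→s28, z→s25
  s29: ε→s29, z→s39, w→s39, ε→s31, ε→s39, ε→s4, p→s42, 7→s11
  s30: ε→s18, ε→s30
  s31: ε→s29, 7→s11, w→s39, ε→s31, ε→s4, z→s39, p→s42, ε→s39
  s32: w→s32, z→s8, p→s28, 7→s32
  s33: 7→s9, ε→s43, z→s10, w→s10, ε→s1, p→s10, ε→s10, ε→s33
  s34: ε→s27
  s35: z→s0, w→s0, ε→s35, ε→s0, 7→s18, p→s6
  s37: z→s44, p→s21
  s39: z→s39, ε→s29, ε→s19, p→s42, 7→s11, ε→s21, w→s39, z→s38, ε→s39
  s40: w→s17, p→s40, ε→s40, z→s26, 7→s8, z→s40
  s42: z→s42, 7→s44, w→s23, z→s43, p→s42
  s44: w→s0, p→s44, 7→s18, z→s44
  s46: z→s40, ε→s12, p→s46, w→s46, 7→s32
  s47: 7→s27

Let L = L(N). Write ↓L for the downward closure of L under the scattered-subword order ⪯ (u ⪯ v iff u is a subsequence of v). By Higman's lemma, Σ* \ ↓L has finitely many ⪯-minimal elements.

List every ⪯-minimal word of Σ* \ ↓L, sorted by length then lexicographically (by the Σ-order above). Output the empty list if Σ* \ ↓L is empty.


min(Σ*\↓L) = [zw77p7, 7pwp77].

|Q|=48, |F|=24, |δ|=167 (49 ε).
min D↑ (19 st, q0=0, F={18}): 0:z→1,w→0,7→2,p→0 1:z→1,w→3,7→4,p→1 2:z→4,w→2,7→2,p→5 3:z→3,w→3,7→6,p→3 4:z→4,w→7,7→4,p→8 5:z→8,w→9,7→5,p→5 6:z→6,w→6,7→10,p→11 7:z→7,w→7,7→6,p→12 8:z→8,w→13,7→8,p→8 9:z→14,w→9,7→9,p→15 10:z→10,w→10,7→10,p→16 11:z→11,w→17,7→10,p→11 12:z→12,w→13,7→11,p→12 13:z→13,w→13,7→17,p→15 14:z→14,w→13,7→14,p→15 15:z→15,w→15,7→16,p→15 16:z→16,w→16,7→18,p→16 17:z→17,w→17,7→10,p→15 18:z→18,w→18,7→18,p→18 (ε-aug+det+¬).
'zw77p7': |S_i|=[39, 33, 27, 17, 11, 8, 2] end={s36,s9} rej; 6/6 del acc.
'7pwp77': |S_i|=[39, 35, 23, 19, 9, 8, 2] end={s36,s9} — reject; 6/6 deletions ∈↓L.
2 obstructions.


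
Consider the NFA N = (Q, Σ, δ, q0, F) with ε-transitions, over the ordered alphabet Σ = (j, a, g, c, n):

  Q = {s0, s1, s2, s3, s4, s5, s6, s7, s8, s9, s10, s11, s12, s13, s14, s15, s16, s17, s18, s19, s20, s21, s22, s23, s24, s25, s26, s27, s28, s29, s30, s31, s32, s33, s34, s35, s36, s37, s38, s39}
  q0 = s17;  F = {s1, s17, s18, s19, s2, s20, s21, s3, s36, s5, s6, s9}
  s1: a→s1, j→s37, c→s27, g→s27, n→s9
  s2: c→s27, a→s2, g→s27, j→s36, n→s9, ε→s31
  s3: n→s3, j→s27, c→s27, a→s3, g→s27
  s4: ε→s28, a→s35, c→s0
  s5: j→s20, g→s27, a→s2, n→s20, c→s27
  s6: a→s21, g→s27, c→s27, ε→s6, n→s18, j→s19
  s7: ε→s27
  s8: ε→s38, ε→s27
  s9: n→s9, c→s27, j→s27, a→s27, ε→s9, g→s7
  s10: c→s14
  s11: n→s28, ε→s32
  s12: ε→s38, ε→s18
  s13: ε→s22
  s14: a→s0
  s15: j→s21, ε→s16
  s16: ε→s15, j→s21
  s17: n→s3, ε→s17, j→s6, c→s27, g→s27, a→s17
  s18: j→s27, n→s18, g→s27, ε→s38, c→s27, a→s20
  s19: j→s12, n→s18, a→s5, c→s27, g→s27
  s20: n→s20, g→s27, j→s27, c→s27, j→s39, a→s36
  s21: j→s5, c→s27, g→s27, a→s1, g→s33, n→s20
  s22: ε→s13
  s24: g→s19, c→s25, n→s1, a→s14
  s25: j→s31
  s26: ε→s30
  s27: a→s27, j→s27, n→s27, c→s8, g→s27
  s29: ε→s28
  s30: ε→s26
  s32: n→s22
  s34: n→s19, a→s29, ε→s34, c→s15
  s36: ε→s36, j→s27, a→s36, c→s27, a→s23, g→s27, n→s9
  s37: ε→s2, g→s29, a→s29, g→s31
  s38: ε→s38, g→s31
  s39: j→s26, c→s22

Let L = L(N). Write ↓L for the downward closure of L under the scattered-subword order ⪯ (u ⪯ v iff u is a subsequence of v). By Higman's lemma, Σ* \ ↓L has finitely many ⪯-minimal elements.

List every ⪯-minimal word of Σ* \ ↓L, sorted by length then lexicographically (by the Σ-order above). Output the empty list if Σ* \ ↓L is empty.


Antichain: [g, c, nj, jjjj, jaana].

|Q|=40, |F|=12, |δ|=113 (23 ε).
min D↑ (13 st, q0=0, F={2}): 0:j→1,a→0,g→2,c→2,n→3 1:j→4,a→5,g→2,c→2,n→6 2:j→2,a→2,g→2,c→2,n→2 3:j→2,a→3,g→2,c→2,n→3 4:j→6,a→7,g→2,c→2,n→6 5:j→7,a→8,g→2,c→2,n→9 6:j→2,a→9,g→2,c→2,n→6 7:j→9,a→10,g→2,c→2,n→9 8:j→10,a→8,g→2,c→2,n→11 9:j→2,a→12,g→2,c→2,n→9 10:j→12,a→10,g→2,c→2,n→11 11:j→2,a→2,g→2,c→2,n→11 12:j→2,a→12,g→2,c→2,n→11 [Hopcroft].
'g': N↓-sim [28, 8] end={s27,s28,s29,s31,s33,s38,s7,s8} ∉↓L; 1/1 single-dels accept.
'c': N↓-sim [28, 6] end={s13,s22,s27,s31,s38,s8} ∉↓L; 1/1 single-dels accept.
'nj': |S_i|=[28, 16, 9] end={s13,s22,s26,s27,s30,s31,s38,s39,s8} ∉↓L; 2/2 del acc.
'jjjj': run [28, 26, 22, 16, 9] end={s13,s22,s26,s27,s30,s31,s38,s39,s8} rej; 4/4 del acc.
'jaana': run [28, 26, 22, 13, 6, 4] end={s27,s31,s38,s8} — reject; 5/5 del acc.
5 minimals (antichain).


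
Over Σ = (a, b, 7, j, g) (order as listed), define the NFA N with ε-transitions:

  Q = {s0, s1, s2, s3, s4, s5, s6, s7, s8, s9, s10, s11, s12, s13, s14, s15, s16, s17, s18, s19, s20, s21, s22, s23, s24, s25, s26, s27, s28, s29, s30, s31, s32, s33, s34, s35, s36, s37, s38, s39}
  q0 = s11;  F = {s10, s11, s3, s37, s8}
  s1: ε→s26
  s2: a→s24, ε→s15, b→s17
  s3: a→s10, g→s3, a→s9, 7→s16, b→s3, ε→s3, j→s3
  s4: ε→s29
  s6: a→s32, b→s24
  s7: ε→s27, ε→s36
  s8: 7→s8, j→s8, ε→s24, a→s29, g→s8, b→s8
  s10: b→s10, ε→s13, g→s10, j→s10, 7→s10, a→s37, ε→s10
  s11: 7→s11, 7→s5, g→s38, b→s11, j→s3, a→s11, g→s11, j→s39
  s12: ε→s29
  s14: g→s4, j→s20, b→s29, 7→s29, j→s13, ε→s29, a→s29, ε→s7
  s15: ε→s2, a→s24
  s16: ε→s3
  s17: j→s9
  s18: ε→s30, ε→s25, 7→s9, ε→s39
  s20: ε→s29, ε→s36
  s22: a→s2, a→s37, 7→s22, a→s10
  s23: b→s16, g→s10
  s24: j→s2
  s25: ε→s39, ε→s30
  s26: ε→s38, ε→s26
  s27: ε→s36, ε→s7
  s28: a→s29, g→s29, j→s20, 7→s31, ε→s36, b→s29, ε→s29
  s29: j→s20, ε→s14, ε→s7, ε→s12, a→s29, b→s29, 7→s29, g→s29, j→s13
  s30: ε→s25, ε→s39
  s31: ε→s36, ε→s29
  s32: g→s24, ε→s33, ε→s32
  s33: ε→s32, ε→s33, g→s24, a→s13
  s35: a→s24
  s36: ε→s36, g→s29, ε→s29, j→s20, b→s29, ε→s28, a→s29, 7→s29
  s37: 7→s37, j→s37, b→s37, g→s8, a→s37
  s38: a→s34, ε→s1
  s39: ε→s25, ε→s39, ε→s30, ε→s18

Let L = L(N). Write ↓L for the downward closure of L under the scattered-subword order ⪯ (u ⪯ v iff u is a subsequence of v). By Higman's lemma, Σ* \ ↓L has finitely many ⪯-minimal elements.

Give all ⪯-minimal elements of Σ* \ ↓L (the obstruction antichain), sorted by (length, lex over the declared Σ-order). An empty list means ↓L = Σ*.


A = [jaaga].

|Q|=40, |F|=5, |δ|=116 (46 ε).
min D↑ (6 st, q0=0, F={5}): 0:a→0,b→0,7→0,j→1,g→0 1:a→2,b→1,7→1,j→1,g→1 2:a→3,b→2,7→2,j→2,g→2 3:a→3,b→3,7→3,j→3,g→4 4:a→5,b→4,7→4,j→4,g→4 5:a→5,b→5,7→5,j→5,g→5.
'jaaga': N↓-sim [31, 25, 19, 18, 17, 16] end={s12,s13,s14,s15,s17,s2,s20,s24,s27,s28,s29,s31,…} — reject; 5/5 del acc.
1 minimals (antichain).


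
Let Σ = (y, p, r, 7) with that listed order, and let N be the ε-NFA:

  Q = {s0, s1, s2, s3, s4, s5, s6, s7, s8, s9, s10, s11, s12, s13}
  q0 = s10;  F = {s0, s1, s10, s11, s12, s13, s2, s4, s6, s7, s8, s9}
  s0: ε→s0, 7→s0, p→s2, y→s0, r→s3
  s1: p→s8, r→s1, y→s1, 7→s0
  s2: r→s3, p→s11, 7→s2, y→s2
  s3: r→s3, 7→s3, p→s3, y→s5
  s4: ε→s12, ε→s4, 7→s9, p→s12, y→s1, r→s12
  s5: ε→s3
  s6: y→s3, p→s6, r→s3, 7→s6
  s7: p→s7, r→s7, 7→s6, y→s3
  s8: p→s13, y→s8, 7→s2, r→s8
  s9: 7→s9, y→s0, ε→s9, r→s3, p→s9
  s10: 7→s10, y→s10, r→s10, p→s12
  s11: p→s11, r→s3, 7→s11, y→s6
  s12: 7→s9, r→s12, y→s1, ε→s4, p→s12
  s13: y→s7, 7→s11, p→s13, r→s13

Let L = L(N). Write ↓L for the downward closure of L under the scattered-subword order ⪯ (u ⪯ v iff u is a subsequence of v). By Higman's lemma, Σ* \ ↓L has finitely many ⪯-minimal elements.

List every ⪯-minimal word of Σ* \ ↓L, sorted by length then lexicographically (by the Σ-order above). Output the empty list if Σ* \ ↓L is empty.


Antichain: [p7r, pyppyy].

|Q|=14, |F|=12, |δ|=58 (6 ε).
min D↑ (12 st, q0=0, F={6}): 0:y→0,p→1,r→0,7→0 1:y→2,p→1,r→1,7→3 2:y→2,p→4,r→2,7→5 3:y→5,p→3,r→6,7→3 4:y→4,p→7,r→4,7→8 5:y→5,p→8,r→6,7→5 6:y→6,p→6,r→6,7→6 7:y→9,p→7,r→7,7→10 8:y→8,p→10,r→6,7→8 9:y→6,p→9,r→9,7→11 10:y→11,p→10,r→6,7→10 11:y→6,p→11,r→6,7→11.
'p7r': |S_i|=[14, 13, 7, 2] end={s3,s5} ∉↓L; 3/3 del acc.
'pyppyy': N↓-sim [14, 13, 10, 8, 6, 4, 2] end={s3,s5} rej; 6/6 del acc.
2 minimals (antichain).


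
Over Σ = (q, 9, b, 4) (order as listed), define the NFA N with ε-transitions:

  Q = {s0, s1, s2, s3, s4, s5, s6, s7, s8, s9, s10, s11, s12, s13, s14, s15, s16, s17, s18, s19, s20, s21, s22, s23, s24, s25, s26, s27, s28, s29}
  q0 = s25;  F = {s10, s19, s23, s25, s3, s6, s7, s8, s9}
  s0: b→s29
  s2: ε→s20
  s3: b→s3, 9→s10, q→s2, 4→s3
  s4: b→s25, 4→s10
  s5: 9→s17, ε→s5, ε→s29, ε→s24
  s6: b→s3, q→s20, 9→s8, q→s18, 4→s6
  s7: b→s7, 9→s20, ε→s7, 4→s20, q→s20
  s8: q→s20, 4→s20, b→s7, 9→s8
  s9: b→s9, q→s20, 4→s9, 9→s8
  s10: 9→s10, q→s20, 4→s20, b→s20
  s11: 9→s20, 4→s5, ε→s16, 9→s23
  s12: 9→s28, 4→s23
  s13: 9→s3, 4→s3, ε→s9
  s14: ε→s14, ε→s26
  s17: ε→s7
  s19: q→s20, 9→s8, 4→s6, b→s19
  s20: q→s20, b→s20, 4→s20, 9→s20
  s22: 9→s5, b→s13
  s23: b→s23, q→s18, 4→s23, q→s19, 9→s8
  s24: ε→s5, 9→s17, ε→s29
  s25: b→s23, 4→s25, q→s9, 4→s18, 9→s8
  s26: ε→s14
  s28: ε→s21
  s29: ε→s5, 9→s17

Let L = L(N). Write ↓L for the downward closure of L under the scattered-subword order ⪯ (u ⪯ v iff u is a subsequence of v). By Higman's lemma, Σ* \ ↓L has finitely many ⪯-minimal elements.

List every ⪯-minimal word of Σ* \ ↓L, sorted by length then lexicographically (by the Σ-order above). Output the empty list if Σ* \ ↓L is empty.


min(Σ*\↓L) = [qq, 9q, 94, 9b9, bq4b9b].

|Q|=30, |F|=9, |δ|=73 (15 ε).
min D↑ (10 st, q0=0, F={4}): 0:q→1,9→2,b→3,4→0 1:q→4,9→2,b→1,4→1 2:q→4,9→2,b→5,4→4 3:q→6,9→2,b→3,4→3 4:q→4,9→4,b→4,4→4 5:q→4,9→4,b→5,4→4 6:q→4,9→2,b→6,4→7 7:q→4,9→2,b→8,4→7 8:q→4,9→9,b→8,4→8 9:q→4,9→9,b→4,4→4 [Hopcroft].
'qq': N↓-sim [12, 10, 3] end={s18,s2,s20} rej; 2/2 deletions ∈↓L.
'9q': N↓-sim [12, 4, 1] end={s20} ∉↓L; 2/2 del acc.
'94': N↓-sim [12, 4, 1] end={s20} rej; 2/2 del acc.
'9b9': run [12, 4, 2, 1] end={s20} — reject; 3/3 del acc.
'bq4b9b': |S_i|=[12, 11, 9, 8, 5, 2, 1] end={s20} — reject; 6/6 single-dels accept.
5 minimals (antichain).


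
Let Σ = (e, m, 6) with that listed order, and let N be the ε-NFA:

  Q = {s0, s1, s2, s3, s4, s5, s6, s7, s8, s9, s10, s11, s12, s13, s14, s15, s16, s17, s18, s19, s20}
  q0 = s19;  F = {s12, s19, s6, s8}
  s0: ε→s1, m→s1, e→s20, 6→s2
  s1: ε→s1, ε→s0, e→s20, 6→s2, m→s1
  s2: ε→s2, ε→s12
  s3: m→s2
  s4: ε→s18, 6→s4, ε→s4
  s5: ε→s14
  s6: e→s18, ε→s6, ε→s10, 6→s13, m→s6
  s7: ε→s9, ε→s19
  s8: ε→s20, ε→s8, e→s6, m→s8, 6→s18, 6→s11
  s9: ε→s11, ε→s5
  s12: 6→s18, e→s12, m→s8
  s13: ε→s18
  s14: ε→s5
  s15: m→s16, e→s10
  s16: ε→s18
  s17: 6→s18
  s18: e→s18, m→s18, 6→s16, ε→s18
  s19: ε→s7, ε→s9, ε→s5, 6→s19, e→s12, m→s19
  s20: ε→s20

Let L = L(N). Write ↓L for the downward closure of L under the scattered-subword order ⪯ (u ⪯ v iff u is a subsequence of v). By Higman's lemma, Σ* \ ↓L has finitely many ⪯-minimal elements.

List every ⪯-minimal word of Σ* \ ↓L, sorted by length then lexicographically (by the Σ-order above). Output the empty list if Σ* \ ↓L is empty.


|Q|=21, |F|=4, |δ|=51 (24 ε).
min D↑ (5 st, q0=0, F={3}): 0:e→1,m→0,6→0 1:e→1,m→2,6→3 2:e→4,m→2,6→3 3:e→3,m→3,6→3 4:e→3,m→4,6→3.
'e6': N↓-sim [14, 9, 4] end={s11,s13,s16,s18} — reject; 2/2 del acc.
'emee': run [14, 9, 8, 5, 2] end={s16,s18} rej; 4/4 deletions ∈↓L.
2 words, ⪯-incomp.

A = [e6, emee].


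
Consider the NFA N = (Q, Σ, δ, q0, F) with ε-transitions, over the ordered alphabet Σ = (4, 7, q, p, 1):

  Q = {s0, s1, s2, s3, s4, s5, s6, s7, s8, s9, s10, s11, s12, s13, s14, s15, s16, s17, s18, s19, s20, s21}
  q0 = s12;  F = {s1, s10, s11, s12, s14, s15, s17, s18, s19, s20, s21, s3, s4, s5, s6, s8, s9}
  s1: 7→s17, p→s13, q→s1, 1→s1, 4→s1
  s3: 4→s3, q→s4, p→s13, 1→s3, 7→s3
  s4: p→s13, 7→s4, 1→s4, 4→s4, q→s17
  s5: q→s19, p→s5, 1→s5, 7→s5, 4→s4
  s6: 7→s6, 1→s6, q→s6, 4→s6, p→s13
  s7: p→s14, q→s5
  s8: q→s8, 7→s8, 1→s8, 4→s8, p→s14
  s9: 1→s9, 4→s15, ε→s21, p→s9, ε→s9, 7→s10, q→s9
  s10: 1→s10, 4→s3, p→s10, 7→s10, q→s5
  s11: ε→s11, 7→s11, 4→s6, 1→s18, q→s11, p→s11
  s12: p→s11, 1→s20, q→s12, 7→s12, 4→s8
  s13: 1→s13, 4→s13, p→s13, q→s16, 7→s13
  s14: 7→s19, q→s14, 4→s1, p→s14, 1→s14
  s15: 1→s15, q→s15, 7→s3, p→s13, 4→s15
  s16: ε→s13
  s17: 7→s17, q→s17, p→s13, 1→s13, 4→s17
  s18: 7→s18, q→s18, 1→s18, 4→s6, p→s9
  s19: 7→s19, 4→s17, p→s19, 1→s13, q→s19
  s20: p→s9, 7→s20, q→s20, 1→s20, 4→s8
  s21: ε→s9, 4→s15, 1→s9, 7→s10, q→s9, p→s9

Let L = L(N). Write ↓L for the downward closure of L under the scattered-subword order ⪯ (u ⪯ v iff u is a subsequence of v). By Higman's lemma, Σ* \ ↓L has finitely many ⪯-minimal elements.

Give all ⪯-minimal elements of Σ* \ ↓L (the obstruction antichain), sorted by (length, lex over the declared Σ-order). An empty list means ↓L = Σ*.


|Q|=22, |F|=17, |δ|=97 (5 ε).
min D↑ (17 st, q0=0, F={10}): 0:4→1,7→0,q→0,p→2,1→3 1:4→1,7→1,q→1,p→4,1→1 2:4→5,7→2,q→2,p→2,1→6 3:4→1,7→3,q→3,p→7,1→3 4:4→8,7→9,q→4,p→4,1→4 5:4→5,7→5,q→5,p→10,1→5 6:4→5,7→6,q→6,p→7,1→6 7:4→11,7→12,q→7,p→7,1→7 8:4→8,7→13,q→8,p→10,1→8 9:4→13,7→9,q→9,p→9,1→10 10:4→10,7→10,q→10,p→10,1→10 11:4→11,7→14,q→11,p→10,1→11 12:4→14,7→12,q→15,p→12,1→12 13:4→13,7→13,q→13,p→10,1→10 14:4→14,7→14,q→16,p→10,1→14 15:4→16,7→15,q→9,p→15,1→15 16:4→16,7→16,q→13,p→10,1→16 [Hopcroft].
'p4p': N↓-sim [19, 16, 8, 2] end={s13,s16} ∉↓L; 3/3 single-dels accept.
'4p71': |S_i|=[19, 11, 6, 4, 2] end={s13,s16} — reject; 4/4 del acc.
'1p7qq1': |S_i|=[19, 17, 13, 8, 6, 4, 2] end={s13,s16} ∉↓L; 6/6 deletions ∈↓L.
3 words, ⪯-incomp.

A = [p4p, 4p71, 1p7qq1].


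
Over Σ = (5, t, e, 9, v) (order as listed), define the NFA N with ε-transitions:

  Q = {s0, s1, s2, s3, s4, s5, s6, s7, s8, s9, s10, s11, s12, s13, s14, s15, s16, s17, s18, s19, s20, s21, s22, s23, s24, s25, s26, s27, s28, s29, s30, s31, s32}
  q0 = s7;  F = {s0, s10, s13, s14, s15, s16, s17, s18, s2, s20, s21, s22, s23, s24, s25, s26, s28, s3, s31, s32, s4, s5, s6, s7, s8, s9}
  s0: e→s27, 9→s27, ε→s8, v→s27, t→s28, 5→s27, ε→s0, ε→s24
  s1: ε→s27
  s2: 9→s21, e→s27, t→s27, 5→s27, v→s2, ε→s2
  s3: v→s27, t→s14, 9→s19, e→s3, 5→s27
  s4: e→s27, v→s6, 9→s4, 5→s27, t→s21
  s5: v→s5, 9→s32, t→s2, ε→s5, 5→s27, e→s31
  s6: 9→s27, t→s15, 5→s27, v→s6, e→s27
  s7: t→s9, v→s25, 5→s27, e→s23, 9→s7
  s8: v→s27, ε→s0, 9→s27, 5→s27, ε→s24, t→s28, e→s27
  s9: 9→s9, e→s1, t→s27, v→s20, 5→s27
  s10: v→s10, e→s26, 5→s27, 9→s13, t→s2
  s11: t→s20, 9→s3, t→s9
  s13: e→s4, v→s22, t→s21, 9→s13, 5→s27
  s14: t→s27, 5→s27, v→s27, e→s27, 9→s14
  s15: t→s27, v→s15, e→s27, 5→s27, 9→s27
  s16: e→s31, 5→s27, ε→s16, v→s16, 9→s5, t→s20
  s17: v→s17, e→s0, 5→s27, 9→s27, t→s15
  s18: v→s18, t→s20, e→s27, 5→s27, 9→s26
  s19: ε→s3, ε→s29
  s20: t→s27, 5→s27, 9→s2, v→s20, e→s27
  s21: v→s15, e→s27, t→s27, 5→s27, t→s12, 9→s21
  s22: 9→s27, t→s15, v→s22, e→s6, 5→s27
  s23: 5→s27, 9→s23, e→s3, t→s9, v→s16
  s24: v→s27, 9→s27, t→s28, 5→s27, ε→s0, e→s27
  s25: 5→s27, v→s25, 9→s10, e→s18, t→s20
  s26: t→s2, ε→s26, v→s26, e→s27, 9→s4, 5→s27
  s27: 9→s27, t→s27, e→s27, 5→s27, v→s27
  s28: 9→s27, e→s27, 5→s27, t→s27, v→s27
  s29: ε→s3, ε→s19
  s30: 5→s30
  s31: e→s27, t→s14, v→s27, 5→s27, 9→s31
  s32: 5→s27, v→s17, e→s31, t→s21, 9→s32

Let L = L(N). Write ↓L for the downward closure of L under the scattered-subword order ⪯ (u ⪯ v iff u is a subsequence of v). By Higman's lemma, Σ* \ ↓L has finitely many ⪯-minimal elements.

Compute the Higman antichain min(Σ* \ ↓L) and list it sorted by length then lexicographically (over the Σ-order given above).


|Q|=33, |F|=26, |δ|=155 (15 ε).
min D↑ (25 st, q0=0, F={1}): 0:5→1,t→2,e→3,9→0,v→4 1:5→1,t→1,e→1,9→1,v→1 2:5→1,t→1,e→1,9→2,v→5 3:5→1,t→2,e→6,9→3,v→7 4:5→1,t→5,e→8,9→9,v→4 5:5→1,t→1,e→1,9→10,v→5 6:5→1,t→11,e→6,9→6,v→1 7:5→1,t→5,e→12,9→13,v→7 8:5→1,t→5,e→1,9→14,v→8 9:5→1,t→10,e→14,9→15,v→9 10:5→1,t→1,e→1,9→16,v→10 11:5→1,t→1,e→1,9→11,v→1 12:5→1,t→11,e→1,9→12,v→1 13:5→1,t→10,e→12,9→17,v→13 14:5→1,t→10,e→1,9→18,v→14 15:5→1,t→16,e→18,9→15,v→19 16:5→1,t→1,e→1,9→16,v→20 17:5→1,t→16,e→12,9→17,v→21 18:5→1,t→16,e→1,9→18,v→22 19:5→1,t→20,e→22,9→1,v→19 20:5→1,t→1,e→1,9→1,v→20 21:5→1,t→20,e→23,9→1,v→21 22:5→1,t→20,e→1,9→1,v→22 23:5→1,t→24,e→1,9→1,v→1 24:5→1,t→1,e→1,9→1,v→1 (ε-aug+det+¬).
'5': |S_i|=[31, 1] end={s27} ∉↓L; 1/1 single-dels accept.
'tt': N↓-sim [31, 10, 2] end={s12,s27} rej; 2/2 deletions ∈↓L.
'te': N↓-sim [31, 10, 2] end={s1,s27} — reject; 2/2 del acc.
'eev': |S_i|=[31, 26, 11, 1] end={s27} rej; 3/3 del acc.
'vee': |S_i|=[31, 24, 16, 1] end={s27} ∉↓L; 3/3 deletions ∈↓L.
'v99v9': run [31, 24, 20, 16, 9, 1] end={s27} ∉↓L; 5/5 del acc.
6 obstructions.

min(Σ*\↓L) = [5, tt, te, eev, vee, v99v9].


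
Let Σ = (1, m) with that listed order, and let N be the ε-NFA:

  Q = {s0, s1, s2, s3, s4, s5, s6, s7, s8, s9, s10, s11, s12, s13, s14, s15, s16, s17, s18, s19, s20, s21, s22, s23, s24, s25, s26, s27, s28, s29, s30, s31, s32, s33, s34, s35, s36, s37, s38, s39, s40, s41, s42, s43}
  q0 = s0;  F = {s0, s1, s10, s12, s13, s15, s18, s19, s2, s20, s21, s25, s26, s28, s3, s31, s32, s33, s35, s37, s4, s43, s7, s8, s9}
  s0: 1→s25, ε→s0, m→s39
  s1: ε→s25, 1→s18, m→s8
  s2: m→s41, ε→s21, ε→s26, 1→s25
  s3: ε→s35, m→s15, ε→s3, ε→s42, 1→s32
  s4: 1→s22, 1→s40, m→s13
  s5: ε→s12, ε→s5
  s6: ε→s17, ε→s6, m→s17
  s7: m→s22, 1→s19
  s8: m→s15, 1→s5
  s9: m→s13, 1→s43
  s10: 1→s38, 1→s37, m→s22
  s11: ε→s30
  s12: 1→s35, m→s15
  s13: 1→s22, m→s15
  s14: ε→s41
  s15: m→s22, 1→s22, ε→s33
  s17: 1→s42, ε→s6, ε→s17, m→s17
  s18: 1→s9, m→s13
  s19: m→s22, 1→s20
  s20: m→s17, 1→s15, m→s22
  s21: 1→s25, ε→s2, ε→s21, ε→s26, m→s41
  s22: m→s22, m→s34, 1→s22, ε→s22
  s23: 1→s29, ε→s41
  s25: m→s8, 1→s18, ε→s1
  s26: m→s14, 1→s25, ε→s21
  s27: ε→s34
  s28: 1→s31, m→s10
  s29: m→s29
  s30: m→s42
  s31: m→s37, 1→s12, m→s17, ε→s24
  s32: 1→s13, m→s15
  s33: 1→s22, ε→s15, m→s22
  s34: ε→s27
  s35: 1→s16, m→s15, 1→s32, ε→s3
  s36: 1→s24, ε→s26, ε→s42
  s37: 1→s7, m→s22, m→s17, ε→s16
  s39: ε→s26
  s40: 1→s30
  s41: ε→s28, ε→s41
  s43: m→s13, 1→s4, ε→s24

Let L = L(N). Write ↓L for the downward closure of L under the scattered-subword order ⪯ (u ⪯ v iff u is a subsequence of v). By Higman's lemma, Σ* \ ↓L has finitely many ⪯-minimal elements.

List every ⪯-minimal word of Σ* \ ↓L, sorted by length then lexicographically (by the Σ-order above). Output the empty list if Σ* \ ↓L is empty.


A = [11m1, 1mm1, 1mmm, mmmm, 111111].

|Q|=44, |F|=25, |δ|=102 (35 ε).
min D↑ (21 st, q0=0, F={13}): 0:1→1,m→2 1:1→3,m→4 2:1→1,m→5 3:1→6,m→7 4:1→8,m→9 5:1→10,m→11 6:1→12,m→7 7:1→13,m→9 8:1→14,m→9 9:1→13,m→13 10:1→8,m→15 11:1→15,m→13 12:1→16,m→7 13:1→13,m→13 14:1→17,m→9 15:1→18,m→13 16:1→13,m→7 17:1→7,m→9 18:1→19,m→13 19:1→20,m→13 20:1→9,m→13 (ε-aug+det+¬).
'11m1': |S_i|=[40, 31, 25, 9, 4] end={s22,s27,s34,s42} ∉↓L; 4/4 del acc.
'1mm1': run [40, 31, 20, 8, 4] end={s22,s27,s34,s42} — reject; 4/4 single-dels accept.
'1mmm': run [40, 31, 20, 8, 6] end={s17,s22,s27,s34,s42,s6} ∉↓L; 4/4 del acc.
'mmmm': run [40, 39, 27, 15, 6] end={s17,s22,s27,s34,s42,s6} — reject; 4/4 single-dels accept.
'111111': run [40, 31, 25, 21, 17, 10, 6] end={s22,s27,s30,s34,s40,s42} rej; 6/6 single-dels accept.
5 minimals (antichain).


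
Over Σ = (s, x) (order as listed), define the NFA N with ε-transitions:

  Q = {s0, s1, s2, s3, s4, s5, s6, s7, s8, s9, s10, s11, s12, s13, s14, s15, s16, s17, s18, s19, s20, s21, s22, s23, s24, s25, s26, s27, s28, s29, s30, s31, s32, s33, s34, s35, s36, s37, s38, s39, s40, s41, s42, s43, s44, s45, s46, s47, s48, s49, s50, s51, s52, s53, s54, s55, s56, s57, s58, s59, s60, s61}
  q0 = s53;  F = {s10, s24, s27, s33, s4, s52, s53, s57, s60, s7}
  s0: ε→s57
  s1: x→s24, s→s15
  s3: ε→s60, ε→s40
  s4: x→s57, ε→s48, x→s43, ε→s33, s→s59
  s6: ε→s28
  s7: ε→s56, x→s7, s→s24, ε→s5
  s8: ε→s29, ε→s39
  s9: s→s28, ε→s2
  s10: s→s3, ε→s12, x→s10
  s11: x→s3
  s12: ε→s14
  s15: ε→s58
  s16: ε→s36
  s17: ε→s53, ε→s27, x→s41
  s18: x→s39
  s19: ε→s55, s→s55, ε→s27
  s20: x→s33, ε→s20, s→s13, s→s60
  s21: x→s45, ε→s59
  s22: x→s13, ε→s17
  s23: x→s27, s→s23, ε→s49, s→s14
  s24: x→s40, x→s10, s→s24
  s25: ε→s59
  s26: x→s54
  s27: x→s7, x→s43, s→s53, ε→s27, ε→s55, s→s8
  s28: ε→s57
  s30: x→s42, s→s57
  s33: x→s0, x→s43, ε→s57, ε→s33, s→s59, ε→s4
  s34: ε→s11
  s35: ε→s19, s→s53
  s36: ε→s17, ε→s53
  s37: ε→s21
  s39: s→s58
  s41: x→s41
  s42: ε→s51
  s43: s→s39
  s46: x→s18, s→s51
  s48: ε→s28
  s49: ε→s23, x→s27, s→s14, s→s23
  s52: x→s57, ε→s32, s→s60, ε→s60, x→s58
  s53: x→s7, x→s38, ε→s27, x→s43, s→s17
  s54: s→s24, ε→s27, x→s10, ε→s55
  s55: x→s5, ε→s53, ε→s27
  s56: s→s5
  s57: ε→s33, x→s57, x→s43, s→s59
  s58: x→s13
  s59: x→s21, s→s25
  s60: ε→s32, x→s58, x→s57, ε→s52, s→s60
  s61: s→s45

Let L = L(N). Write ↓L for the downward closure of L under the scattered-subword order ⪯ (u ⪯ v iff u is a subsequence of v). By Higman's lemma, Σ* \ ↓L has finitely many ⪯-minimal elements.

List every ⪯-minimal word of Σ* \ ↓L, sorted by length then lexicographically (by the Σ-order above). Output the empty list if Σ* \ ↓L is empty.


|Q|=62, |F|=10, |δ|=113 (48 ε).
min D↑ (7 st, q0=0, F={6}): 0:s→0,x→1 1:s→2,x→1 2:s→2,x→3 3:s→4,x→3 4:s→4,x→5 5:s→6,x→5 6:s→6,x→6.
'xsxsxs': |S_i|=[34, 28, 24, 22, 19, 14, 7] end={s13,s21,s25,s39,s45,s58,s59} rej; 6/6 deletions ∈↓L.
1 minimals (antichain).

A = [xsxsxs].


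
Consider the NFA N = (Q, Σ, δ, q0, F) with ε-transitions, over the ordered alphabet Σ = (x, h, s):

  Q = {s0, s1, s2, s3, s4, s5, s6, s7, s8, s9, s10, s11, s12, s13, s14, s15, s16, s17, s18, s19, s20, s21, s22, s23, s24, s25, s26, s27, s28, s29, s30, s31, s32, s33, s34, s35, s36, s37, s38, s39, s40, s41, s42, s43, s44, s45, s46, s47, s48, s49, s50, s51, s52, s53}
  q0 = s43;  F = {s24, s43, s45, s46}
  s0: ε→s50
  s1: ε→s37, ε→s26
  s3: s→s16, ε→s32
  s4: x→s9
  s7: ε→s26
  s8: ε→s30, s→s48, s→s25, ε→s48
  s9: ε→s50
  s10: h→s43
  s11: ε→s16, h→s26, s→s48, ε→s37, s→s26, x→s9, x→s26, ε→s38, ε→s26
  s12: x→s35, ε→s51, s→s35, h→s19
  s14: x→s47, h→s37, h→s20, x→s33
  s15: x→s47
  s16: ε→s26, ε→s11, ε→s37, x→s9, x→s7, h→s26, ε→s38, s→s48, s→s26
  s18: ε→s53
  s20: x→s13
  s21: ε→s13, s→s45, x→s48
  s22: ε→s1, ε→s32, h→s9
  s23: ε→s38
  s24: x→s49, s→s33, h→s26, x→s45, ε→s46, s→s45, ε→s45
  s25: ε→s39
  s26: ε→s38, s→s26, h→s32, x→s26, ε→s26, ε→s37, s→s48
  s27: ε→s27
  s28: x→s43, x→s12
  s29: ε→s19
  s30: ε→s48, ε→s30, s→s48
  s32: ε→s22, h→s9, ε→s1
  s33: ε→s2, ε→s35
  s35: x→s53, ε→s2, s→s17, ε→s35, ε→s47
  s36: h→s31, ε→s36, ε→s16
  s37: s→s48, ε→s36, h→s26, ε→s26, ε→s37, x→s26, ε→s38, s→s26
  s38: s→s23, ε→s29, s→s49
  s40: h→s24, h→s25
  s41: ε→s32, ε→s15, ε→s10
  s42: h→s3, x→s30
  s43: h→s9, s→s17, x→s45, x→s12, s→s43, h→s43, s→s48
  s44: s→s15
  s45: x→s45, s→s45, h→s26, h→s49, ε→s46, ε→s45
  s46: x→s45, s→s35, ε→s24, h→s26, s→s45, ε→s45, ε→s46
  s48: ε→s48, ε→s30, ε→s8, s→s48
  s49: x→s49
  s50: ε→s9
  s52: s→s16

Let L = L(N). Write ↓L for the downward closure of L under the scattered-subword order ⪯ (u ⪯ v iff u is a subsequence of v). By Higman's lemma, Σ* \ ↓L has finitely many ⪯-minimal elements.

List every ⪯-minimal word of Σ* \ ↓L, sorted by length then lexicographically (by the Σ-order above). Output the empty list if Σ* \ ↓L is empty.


min(Σ*\↓L) = [xh].

|Q|=54, |F|=4, |δ|=130 (58 ε).
min D↑ (3 st, q0=0, F={2}): 0:x→1,h→0,s→0 1:x→1,h→2,s→1 2:x→2,h→2,s→2.
'xh': run [34, 33, 22] end={s1,s11,s16,s19,s22,s23,s25,s26,s29,s30,s31,s32,…} rej; 2/2 del acc.
1 obstructions.


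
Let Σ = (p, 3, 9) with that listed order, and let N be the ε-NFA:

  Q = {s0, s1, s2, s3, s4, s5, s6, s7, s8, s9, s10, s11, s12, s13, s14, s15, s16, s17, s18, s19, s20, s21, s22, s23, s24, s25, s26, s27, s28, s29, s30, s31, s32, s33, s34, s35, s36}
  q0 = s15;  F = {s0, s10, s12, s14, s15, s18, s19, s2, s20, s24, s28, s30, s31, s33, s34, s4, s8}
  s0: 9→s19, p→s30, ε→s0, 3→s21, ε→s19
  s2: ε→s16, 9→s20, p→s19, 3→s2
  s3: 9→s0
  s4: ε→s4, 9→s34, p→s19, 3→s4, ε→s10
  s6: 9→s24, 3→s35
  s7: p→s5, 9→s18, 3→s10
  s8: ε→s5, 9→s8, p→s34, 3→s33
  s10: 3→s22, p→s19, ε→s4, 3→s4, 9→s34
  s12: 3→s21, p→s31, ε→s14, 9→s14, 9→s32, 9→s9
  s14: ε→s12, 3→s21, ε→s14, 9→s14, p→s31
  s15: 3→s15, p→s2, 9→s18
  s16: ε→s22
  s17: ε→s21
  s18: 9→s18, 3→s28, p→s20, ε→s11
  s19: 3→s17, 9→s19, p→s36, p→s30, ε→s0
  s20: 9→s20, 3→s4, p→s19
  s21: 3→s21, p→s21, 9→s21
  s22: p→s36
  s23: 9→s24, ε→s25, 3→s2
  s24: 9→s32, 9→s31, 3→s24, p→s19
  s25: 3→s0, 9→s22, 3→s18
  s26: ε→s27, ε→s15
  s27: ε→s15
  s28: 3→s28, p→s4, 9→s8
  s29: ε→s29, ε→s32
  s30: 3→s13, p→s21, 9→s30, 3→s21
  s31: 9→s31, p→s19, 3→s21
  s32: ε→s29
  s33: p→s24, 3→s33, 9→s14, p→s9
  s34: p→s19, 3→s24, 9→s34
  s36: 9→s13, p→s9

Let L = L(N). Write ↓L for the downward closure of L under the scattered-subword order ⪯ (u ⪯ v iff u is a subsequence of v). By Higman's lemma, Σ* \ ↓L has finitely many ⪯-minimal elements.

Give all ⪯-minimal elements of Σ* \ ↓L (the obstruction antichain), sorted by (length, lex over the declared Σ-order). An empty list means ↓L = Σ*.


|Q|=37, |F|=17, |δ|=96 (21 ε).
min D↑ (15 st, q0=0, F={7}): 0:p→1,3→0,9→2 1:p→3,3→1,9→4 2:p→4,3→5,9→2 3:p→6,3→7,9→3 4:p→3,3→8,9→4 5:p→8,3→5,9→9 6:p→7,3→7,9→6 7:p→7,3→7,9→7 8:p→3,3→8,9→10 9:p→10,3→11,9→9 10:p→3,3→12,9→10 11:p→12,3→11,9→13 12:p→3,3→12,9→14 13:p→14,3→7,9→13 14:p→3,3→7,9→14 [Hopcroft].
'pp3': |S_i|=[28, 19, 8, 3] end={s13,s17,s21} ∉↓L; 3/3 del acc.
'pppp': N↓-sim [28, 19, 8, 5, 2] end={s21,s9} rej; 4/4 single-dels accept.
'939393': |S_i|=[28, 25, 22, 18, 15, 13, 3] end={s13,s17,s21} rej; 6/6 deletions ∈↓L.
3 words, ⪯-incomp.

A = [pp3, pppp, 939393].


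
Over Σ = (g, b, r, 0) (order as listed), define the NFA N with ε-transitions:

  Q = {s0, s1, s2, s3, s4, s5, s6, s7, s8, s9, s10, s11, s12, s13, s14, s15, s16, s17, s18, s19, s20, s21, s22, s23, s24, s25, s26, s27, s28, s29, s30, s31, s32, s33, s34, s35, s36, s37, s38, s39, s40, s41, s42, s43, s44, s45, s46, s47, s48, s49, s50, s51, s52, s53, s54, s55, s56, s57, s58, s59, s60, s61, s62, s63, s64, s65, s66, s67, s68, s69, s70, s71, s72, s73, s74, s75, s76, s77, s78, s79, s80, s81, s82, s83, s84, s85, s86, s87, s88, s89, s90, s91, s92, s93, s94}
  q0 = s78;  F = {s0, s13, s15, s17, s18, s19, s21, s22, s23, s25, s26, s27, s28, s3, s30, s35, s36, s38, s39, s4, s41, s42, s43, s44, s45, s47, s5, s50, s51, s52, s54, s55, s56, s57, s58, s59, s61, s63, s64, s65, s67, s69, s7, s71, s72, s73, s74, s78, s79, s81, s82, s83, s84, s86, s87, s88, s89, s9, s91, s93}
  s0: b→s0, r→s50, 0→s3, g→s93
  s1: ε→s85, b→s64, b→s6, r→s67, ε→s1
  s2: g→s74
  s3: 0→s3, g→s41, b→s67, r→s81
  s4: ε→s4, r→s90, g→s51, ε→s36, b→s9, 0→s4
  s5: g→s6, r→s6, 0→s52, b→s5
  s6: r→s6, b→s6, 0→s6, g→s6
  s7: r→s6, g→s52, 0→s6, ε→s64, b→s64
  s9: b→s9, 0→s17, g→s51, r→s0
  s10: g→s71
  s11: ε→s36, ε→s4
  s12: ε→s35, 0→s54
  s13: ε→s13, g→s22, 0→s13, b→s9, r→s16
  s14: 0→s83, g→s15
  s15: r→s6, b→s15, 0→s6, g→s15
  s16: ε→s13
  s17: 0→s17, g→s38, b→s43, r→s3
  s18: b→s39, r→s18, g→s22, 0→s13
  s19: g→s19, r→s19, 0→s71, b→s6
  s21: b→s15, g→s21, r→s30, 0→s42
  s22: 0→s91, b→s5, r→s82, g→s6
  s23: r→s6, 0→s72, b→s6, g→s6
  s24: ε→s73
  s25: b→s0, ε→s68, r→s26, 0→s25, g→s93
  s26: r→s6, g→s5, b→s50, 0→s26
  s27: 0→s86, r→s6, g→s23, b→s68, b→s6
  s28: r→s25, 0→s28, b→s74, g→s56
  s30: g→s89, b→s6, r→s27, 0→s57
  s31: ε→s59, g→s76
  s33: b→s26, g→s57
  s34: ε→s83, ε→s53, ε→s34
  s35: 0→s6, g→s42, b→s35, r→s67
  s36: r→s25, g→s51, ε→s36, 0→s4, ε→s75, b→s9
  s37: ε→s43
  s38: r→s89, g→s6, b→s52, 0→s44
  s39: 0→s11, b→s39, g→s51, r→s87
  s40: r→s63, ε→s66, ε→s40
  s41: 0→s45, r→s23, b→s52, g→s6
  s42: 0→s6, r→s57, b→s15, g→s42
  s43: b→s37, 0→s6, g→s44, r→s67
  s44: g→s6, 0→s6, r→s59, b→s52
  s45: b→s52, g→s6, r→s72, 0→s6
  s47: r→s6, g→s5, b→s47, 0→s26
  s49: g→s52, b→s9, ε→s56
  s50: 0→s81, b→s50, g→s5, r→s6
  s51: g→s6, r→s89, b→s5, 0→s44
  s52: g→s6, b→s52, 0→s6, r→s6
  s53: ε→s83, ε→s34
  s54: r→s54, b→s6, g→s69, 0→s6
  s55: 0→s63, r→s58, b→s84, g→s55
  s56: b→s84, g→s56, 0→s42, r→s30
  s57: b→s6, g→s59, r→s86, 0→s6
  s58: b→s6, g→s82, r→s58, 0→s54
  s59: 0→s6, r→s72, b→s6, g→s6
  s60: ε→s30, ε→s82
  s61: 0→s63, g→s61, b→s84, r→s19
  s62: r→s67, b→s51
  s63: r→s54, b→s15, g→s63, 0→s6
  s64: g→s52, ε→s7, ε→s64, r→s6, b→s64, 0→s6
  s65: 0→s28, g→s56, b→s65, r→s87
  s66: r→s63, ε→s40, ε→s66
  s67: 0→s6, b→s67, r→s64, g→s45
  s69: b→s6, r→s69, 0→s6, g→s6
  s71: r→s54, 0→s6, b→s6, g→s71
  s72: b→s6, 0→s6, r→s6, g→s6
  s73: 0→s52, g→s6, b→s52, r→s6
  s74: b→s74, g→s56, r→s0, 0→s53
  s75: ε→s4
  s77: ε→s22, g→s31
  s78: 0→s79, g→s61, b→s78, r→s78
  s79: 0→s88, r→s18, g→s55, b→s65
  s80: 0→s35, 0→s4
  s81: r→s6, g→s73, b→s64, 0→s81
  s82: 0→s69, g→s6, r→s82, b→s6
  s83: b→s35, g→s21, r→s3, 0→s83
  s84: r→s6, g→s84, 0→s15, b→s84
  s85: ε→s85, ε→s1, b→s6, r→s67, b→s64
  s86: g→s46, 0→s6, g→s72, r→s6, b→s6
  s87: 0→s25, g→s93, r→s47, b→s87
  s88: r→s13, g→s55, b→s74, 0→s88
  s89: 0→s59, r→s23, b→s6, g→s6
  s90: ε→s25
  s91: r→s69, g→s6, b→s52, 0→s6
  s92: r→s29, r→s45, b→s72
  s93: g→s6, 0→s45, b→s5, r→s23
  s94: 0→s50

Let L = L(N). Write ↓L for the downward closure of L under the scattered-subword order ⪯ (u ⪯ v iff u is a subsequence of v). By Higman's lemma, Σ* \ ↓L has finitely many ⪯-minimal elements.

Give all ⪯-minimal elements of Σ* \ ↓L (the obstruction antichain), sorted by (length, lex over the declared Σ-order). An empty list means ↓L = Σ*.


|Q|=95, |F|=60, |δ|=308 (35 ε).
min D↑ (59 st, q0=0, F={10}): 0:g→1,b→0,r→0,0→2 1:g→1,b→3,r→4,0→5 2:g→6,b→7,r→8,0→9 3:g→3,b→3,r→10,0→11 4:g→4,b→10,r→4,0→12 5:g→5,b→11,r→13,0→10 6:g→6,b→3,r→14,0→5 7:g→15,b→7,r→16,0→17 8:g→18,b→19,r→8,0→20 9:g→6,b→21,r→20,0→9 10:g→10,b→10,r→10,0→10 11:g→11,b→11,r→10,0→10 12:g→12,b→10,r→13,0→10 13:g→22,b→10,r→13,0→10 14:g→23,b→10,r→14,0→13 15:g→15,b→3,r→24,0→25 16:g→26,b→16,r→27,0→28 17:g→15,b→21,r→28,0→17 18:g→10,b→29,r→23,0→30 19:g→31,b→19,r→16,0→32 20:g→18,b→33,r→20,0→20 21:g→15,b→21,r→34,0→35 22:g→10,b→10,r→22,0→10 23:g→10,b→10,r→23,0→22 24:g→36,b→10,r→37,0→38 25:g→25,b→11,r→38,0→10 26:g→10,b→29,r→39,0→40 27:g→29,b→27,r→10,0→41 28:g→26,b→34,r→41,0→28 29:g→10,b→29,r→10,0→42 30:g→10,b→42,r→22,0→10 31:g→10,b→29,r→36,0→43 32:g→31,b→33,r→28,0→32 33:g→31,b→33,r→34,0→44 34:g→26,b→34,r→45,0→46 35:g→47,b→48,r→46,0→35 36:g→10,b→10,r→39,0→49 37:g→39,b→10,r→10,0→50 38:g→49,b→10,r→50,0→10 39:g→10,b→10,r→10,0→51 40:g→10,b→42,r→51,0→10 41:g→29,b→45,r→10,0→41 42:g→10,b→42,r→10,0→10 43:g→10,b→42,r→49,0→10 44:g→52,b→53,r→46,0→44 45:g→29,b→45,r→10,0→54 46:g→55,b→56,r→54,0→46 47:g→47,b→11,r→24,0→25 48:g→25,b→48,r→56,0→10 49:g→10,b→10,r→51,0→10 50:g→51,b→10,r→10,0→10 51:g→10,b→10,r→10,0→10 52:g→10,b→42,r→36,0→43 53:g→43,b→53,r→56,0→10 54:g→57,b→58,r→10,0→54 55:g→10,b→42,r→39,0→40 56:g→40,b→56,r→58,0→10 57:g→10,b→42,r→10,0→42 58:g→42,b→58,r→10,0→10 (ε-aug+det+¬).
'gbr': |S_i|=[70, 36, 6, 1] end={s6} ∉↓L; 3/3 del acc.
'grb': N↓-sim [70, 36, 17, 2] end={s6,s68} rej; 3/3 del acc.
'g00': |S_i|=[70, 36, 16, 1] end={s6} ∉↓L; 3/3 del acc.
'0rgg': run [70, 67, 50, 19, 1] end={s6} — reject; 4/4 single-dels accept.
'0brrr': |S_i|=[70, 67, 53, 29, 16, 1] end={s6} ∉↓L; 5/5 deletions ∈↓L.
'00b0b0': N↓-sim [70, 67, 60, 41, 32, 18, 1] end={s6} — reject; 6/6 del acc.
6 obstructions.

min(Σ*\↓L) = [gbr, grb, g00, 0rgg, 0brrr, 00b0b0].


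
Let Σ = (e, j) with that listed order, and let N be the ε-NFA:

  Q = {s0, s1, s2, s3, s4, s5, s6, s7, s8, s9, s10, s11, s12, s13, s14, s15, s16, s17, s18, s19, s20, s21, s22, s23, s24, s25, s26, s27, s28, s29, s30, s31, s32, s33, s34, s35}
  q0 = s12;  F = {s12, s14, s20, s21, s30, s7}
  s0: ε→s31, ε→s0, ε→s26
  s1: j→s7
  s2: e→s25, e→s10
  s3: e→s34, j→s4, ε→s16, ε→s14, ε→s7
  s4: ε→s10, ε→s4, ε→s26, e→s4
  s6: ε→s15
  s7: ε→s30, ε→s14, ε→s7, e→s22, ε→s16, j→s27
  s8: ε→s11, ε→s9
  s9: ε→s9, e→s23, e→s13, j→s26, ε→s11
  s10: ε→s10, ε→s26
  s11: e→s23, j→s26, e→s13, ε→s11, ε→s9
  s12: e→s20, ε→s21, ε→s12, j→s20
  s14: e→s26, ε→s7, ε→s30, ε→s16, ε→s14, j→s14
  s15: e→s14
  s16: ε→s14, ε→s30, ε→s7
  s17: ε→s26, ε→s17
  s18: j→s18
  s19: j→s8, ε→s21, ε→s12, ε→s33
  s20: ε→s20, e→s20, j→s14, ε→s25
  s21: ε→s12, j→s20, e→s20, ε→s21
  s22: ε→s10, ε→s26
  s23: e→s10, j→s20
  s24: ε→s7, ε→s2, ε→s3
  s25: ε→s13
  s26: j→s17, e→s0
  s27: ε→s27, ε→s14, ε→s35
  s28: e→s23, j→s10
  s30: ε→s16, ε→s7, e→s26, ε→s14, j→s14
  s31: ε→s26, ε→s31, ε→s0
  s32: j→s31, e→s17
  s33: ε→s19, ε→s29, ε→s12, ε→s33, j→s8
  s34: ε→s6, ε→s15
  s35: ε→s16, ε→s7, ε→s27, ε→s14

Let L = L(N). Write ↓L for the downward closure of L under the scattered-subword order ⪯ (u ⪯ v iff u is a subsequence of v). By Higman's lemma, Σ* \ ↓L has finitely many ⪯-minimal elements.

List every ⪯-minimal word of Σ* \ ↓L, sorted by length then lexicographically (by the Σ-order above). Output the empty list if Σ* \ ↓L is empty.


|Q|=36, |F|=6, |δ|=101 (65 ε).
min D↑ (4 st, q0=0, F={3}): 0:e→1,j→1 1:e→1,j→2 2:e→3,j→2 3:e→3,j→3 [Hopcroft].
'eje': run [17, 15, 12, 6] end={s0,s10,s17,s22,s26,s31} — reject; 3/3 del acc.
'jje': |S_i|=[17, 15, 12, 6] end={s0,s10,s17,s22,s26,s31} rej; 3/3 single-dels accept.
2 obstructions.

A = [eje, jje].
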